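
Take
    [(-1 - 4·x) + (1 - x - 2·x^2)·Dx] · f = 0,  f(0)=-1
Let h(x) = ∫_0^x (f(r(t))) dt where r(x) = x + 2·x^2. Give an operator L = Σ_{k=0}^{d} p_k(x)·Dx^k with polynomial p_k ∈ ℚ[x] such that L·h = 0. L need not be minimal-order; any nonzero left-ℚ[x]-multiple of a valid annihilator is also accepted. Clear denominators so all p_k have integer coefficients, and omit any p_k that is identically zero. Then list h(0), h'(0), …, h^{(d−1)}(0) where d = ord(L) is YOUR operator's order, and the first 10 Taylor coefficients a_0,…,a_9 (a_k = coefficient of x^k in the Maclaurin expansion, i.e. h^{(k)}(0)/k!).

f: a_k = -1, -1, -3, -5, -11, -21, -43, -85, -171, -341, …
Substitute x→r, Dx→(1/r')Dx; clear ⇒ L₀.
∫: right-multiply L₀ by Dx.
L = (1 + 8·x + 24·x^2 + 32·x^3)·Dx + (-1 + x + 4·x^2 + 8·x^3 + 8·x^4)·Dx^2  (order 2).
h: a_k = 0, -1, -1/2, -5/3, -17/4, -53/5, -169/6, -557/7, -1793/8, -5797/9, …
ICs: h(0) = 0, h′(0) = -1.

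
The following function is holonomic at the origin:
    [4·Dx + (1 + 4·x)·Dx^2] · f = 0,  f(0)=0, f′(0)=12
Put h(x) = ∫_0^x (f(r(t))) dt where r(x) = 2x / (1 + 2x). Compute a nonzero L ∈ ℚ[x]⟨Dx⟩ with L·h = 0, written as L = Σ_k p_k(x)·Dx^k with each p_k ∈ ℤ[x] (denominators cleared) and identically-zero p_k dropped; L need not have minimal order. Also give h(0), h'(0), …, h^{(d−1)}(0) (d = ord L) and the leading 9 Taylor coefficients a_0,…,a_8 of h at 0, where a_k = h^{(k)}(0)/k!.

f: a_k = 0, 12, -24, 64, -192, 3072/5, -2048, 49152/7, -24576, …
L₀ from L_f via x↦r, Dx↦r'^{-1}Dx.
h=∫h₀ ⇒ L = L₀·Dx.
L = (12 + 40·x)·Dx^2 + (1 + 12·x + 20·x^2)·Dx^3  (order 3).
h: a_k = 0, 0, 12, -48, 248, -7488/5, 49984/5, -71424, 3749952/7, …
ICs: h(0) = 0, h′(0) = 0, h′′(0) = 24.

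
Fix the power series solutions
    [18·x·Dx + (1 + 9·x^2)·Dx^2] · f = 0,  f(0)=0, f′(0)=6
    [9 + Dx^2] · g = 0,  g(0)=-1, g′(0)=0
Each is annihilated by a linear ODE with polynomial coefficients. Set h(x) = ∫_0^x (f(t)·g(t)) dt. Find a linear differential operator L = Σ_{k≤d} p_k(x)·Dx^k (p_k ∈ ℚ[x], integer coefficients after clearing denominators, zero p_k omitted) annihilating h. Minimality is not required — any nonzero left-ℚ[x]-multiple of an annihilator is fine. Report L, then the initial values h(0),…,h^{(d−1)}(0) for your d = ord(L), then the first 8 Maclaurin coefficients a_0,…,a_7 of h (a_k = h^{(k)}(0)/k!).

f: a_k = 0, 6, 0, -18, 0, 486/5, 0, -4374/7, …
g: a_k = -1, 0, 9/2, 0, -27/8, 0, 81/80, 0, …
h₀=f·g: eliminate ⇒ L₀, order ≤ 2·2.
h=∫h₀ ⇒ L = L₀·Dx.
L = (810 + 18954·x^2 + 72171·x^4 + 236196·x^6 + 531441·x^8)·Dx + (972·x + 14580·x^3 + 78732·x^5 + 236196·x^7)·Dx^2 + (108 + 2592·x^2 + 13122·x^4 + 52488·x^6 + 118098·x^8)·Dx^3 + (108·x + 1620·x^3 + 8748·x^5 + 26244·x^7)·Dx^4 + (2 + 54·x^2 + 567·x^4 + 2916·x^6 + 6561·x^8)·Dx^5  (order 5).
h: a_k = 0, 0, -3, 0, 45/4, 0, -1323/40, 0, …
ICs: h(0) = 0, h′(0) = 0, h′′(0) = -6, h′′′(0) = 0, h′′′′(0) = 270.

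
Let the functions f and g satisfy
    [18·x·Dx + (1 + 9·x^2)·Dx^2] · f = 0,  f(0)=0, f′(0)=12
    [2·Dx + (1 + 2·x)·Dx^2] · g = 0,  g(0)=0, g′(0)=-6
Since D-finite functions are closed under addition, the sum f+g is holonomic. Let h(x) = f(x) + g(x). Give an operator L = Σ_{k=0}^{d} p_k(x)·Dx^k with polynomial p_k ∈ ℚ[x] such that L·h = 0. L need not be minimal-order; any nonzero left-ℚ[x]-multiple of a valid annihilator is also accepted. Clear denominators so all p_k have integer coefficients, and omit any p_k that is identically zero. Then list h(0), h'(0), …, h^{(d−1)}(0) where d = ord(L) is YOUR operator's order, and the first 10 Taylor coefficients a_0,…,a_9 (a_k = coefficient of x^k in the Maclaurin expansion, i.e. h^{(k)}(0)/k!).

L = (-18 - 108·x + 486·x^2 + 324·x^3)·Dx + (-13 - 36·x + 135·x^2 + 972·x^3 + 648·x^4)·Dx^2 + (-1 + 7·x + 18·x^2 + 81·x^3 + 243·x^4 + 162·x^5)·Dx^3  (order 3).
h: a_k = 0, 6, 6, -44, 12, 876/5, 32, -9132/7, 96, 25732/3, …
ICs: h(0) = 0, h′(0) = 6, h′′(0) = 12.

f: a_k = 0, 12, 0, -36, 0, 972/5, 0, -8748/7, 0, 8748, …
g: a_k = 0, -6, 6, -8, 12, -96/5, 32, -384/7, 96, -512/3, …
L₀ := lclm(L_f,L_g); ord L₀ ≤ 2+2.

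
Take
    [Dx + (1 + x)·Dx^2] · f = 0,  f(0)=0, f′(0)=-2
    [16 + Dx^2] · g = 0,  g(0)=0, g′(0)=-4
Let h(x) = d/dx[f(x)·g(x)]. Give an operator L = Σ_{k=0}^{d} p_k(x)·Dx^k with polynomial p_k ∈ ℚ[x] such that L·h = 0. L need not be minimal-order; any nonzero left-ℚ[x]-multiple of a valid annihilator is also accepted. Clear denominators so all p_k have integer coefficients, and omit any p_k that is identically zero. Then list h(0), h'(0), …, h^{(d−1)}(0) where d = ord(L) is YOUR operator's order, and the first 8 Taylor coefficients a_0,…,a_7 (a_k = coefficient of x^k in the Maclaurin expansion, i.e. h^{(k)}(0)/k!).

f: a_k = 0, -2, 1, -2/3, 1/2, -2/5, 1/3, -2/7, …
g: a_k = 0, -4, 0, 32/3, 0, -128/15, 0, 1024/315, …
h₀=f·g: eliminate ⇒ L₀, order ≤ 2·2.
Differentiate: ansatz ord ≤ ord L₀ ⇒ L.
L = (96160 + 647168·x + 1757184·x^2 + 2482176·x^3 + 1931264·x^4 + 786432·x^5 + 131072·x^6) + (13728 + 74144·x + 156160·x^2 + 161280·x^3 + 81920·x^4 + 16384·x^5)·Dx + (13546 + 87008·x + 228848·x^2 + 316416·x^3 + 242944·x^4 + 98304·x^5 + 16384·x^6)·Dx^2 + (858 + 4634·x + 9760·x^2 + 10080·x^3 + 5120·x^4 + 1024·x^5)·Dx^3 + (471 + 2910·x + 7439·x^2 + 10080·x^3 + 7640·x^4 + 3072·x^5 + 512·x^6)·Dx^4  (order 4).
h: a_k = 0, 16, -12, -224/3, 130/3, 208/3, -476/15, -1984/63, …
ICs: h(0) = 0, h′(0) = 16, h′′(0) = -24, h′′′(0) = -448.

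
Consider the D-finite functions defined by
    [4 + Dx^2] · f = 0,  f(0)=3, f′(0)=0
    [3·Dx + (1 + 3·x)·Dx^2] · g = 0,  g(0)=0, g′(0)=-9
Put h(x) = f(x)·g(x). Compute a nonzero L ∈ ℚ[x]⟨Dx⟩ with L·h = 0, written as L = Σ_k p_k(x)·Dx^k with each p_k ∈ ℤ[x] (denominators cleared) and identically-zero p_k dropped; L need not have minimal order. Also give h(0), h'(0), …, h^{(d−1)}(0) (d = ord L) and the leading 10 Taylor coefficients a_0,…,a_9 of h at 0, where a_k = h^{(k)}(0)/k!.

f: a_k = 3, 0, -6, 0, 2, 0, -4/15, 0, 2/105, 0, …
g: a_k = 0, -9, 27/2, -27, 243/4, -729/5, 729/2, -6561/7, 19683/8, -6561, …
L₀ := L_f ⊗_s L_g (sym. prod.), ord ≤ 4.
L = (-1112 - 1248·x + 7344·x^2 + 27648·x^3 + 20736·x^4) + (-48 + 2160·x + 10368·x^2 + 10368·x^3)·Dx + (-250 + 240·x + 4968·x^2 + 13824·x^3 + 10368·x^4)·Dx^2 + (-12 + 540·x + 2592·x^2 + 2592·x^3)·Dx^3 + (7 + 138·x + 783·x^2 + 1728·x^3 + 1296·x^4)·Dx^4  (order 4).
h: a_k = 0, -27, 81/2, -27, 405/4, -1467/5, 756, -69603/35, 212481/40, -100407/7, …
ICs: h(0) = 0, h′(0) = -27, h′′(0) = 81, h′′′(0) = -162.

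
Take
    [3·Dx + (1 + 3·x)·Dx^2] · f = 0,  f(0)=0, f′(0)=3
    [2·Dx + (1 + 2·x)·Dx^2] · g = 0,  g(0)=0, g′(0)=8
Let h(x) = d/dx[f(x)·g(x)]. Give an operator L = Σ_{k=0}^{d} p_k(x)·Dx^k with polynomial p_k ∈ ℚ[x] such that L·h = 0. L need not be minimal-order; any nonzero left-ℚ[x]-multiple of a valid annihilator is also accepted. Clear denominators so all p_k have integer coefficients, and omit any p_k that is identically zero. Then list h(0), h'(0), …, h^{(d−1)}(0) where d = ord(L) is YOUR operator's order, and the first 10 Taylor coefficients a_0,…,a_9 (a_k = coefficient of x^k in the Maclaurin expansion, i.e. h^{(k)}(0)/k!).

L = (156 + 720·x + 864·x^2) + (310 + 2244·x + 5400·x^2 + 4320·x^3)·Dx + (88 + 860·x + 3132·x^2 + 5040·x^3 + 3024·x^4)·Dx^2 + (5 + 62·x + 305·x^2 + 744·x^3 + 900·x^4 + 432·x^5)·Dx^3  (order 3).
h: a_k = 0, 48, -180, 560, -1650, 23868/5, -13748, 1387584/35, -803223/7, 35026618/105, …
ICs: h(0) = 0, h′(0) = 48, h′′(0) = -360.

f: a_k = 0, 3, -9/2, 9, -81/4, 243/5, -243/2, 2187/7, -6561/8, 2187, …
g: a_k = 0, 8, -8, 32/3, -16, 128/5, -128/3, 512/7, -128, 2048/9, …
f·g: L₀ = L_f ⊗_s L_g, ord ≤ 2·2.
h₀' ⇒ L via d/dx closure of L₀.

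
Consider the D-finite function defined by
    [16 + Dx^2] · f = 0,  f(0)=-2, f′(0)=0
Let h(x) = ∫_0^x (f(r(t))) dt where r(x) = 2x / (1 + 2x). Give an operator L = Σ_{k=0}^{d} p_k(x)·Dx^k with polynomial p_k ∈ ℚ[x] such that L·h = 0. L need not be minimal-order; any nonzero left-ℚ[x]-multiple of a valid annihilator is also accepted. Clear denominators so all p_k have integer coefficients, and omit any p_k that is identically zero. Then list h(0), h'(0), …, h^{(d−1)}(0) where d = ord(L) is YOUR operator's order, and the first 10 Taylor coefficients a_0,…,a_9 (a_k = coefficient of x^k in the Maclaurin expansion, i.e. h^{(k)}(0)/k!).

f: a_k = -2, 0, 16, 0, -64/3, 0, 512/45, 0, -1024/315, 0, …
L₀ from L_f via x↦r, Dx↦r'^{-1}Dx.
Integrate: L := L₀·Dx.
L = 64·Dx + (4 + 24·x + 48·x^2 + 32·x^3)·Dx^2 + (1 + 8·x + 24·x^2 + 32·x^3 + 16·x^4)·Dx^3  (order 3).
h: a_k = 0, -2, 0, 64/3, -64, 256/3, 1024/9, -50176/45, 20992/5, -6434816/567, …
ICs: h(0) = 0, h′(0) = -2, h′′(0) = 0.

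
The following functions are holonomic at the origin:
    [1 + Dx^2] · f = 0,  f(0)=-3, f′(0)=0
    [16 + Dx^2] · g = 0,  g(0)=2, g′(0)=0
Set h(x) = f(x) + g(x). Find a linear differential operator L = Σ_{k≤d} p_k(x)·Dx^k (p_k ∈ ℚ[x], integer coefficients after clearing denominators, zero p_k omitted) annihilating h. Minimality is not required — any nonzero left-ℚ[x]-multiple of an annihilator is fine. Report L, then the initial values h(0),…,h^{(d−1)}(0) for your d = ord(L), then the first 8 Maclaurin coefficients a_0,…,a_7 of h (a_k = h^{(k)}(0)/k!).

L = 16 + 17·Dx^2 + Dx^4  (order 4).
h: a_k = -1, 0, -29/2, 0, 509/24, 0, -8189/720, 0, …
ICs: h(0) = -1, h′(0) = 0, h′′(0) = -29, h′′′(0) = 0.

f: a_k = -3, 0, 3/2, 0, -1/8, 0, 1/240, 0, …
g: a_k = 2, 0, -16, 0, 64/3, 0, -512/45, 0, …
h₀=f+g: left-lcm gives L₀, ord ≤ 4.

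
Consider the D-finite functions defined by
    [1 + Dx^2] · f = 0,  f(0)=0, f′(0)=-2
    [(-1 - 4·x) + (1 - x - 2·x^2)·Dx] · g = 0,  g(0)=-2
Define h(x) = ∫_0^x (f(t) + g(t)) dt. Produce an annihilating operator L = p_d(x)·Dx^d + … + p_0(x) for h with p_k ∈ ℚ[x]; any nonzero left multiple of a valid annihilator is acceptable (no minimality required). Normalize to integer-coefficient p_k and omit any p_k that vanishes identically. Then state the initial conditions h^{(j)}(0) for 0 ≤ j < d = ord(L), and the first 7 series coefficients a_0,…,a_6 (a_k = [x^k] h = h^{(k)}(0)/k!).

L = (-31 - 146·x - 133·x^2 - 184·x^3 - 20·x^4 - 16·x^5)·Dx + (7 + 3·x - 3·x^2 - 37·x^3 - 42·x^4 - 12·x^5 - 8·x^6)·Dx^2 + (-31 - 146·x - 133·x^2 - 184·x^3 - 20·x^4 - 16·x^5)·Dx^3 + (7 + 3·x - 3·x^2 - 37·x^3 - 42·x^4 - 12·x^5 - 8·x^6)·Dx^4  (order 4).
h: a_k = 0, -2, -2, -2, -29/12, -22/5, -2521/360, …
ICs: h(0) = 0, h′(0) = -2, h′′(0) = -4, h′′′(0) = -12.

f: a_k = 0, -2, 0, 1/3, 0, -1/60, 0, …
g: a_k = -2, -2, -6, -10, -22, -42, -86, …
f+g: L₀ = lclm(L_f,L_g), ord ≤ 2+1.
h=∫h₀ ⇒ L = L₀·Dx.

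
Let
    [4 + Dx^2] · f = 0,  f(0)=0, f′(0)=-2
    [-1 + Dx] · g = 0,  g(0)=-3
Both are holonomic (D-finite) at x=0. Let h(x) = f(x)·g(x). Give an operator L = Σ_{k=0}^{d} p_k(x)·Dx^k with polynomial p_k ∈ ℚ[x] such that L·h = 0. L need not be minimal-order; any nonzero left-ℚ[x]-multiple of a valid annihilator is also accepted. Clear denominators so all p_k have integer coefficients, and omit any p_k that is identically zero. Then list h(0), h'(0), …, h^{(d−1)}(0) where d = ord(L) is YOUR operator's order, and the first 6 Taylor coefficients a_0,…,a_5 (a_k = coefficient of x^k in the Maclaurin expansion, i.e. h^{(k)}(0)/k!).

L = 5 - 2·Dx + Dx^2  (order 2).
h: a_k = 0, 6, 6, -1, -3, -19/20, …
ICs: h(0) = 0, h′(0) = 6.

f: a_k = 0, -2, 0, 4/3, 0, -4/15, …
g: a_k = -3, -3, -3/2, -1/2, -1/8, -1/40, …
h₀=f·g: eliminate ⇒ L₀, order ≤ 2·1.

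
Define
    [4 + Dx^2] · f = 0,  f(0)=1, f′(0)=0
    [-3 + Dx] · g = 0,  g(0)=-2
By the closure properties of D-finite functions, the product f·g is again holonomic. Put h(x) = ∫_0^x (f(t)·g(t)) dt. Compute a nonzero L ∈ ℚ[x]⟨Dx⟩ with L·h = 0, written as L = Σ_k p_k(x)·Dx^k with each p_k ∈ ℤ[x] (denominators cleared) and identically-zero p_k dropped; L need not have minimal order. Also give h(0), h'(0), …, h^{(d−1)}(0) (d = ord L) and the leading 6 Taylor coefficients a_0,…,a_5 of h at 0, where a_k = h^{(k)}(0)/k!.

f: a_k = 1, 0, -2, 0, 2/3, 0, …
g: a_k = -2, -6, -9, -9, -27/4, -81/20, …
L₀ := L_f ⊗_s L_g (sym. prod.), ord ≤ 2.
∫: right-multiply L₀ by Dx.
L = 13·Dx - 6·Dx^2 + Dx^3  (order 3).
h: a_k = 0, -2, -3, -5/3, 3/4, 119/60, …
ICs: h(0) = 0, h′(0) = -2, h′′(0) = -6.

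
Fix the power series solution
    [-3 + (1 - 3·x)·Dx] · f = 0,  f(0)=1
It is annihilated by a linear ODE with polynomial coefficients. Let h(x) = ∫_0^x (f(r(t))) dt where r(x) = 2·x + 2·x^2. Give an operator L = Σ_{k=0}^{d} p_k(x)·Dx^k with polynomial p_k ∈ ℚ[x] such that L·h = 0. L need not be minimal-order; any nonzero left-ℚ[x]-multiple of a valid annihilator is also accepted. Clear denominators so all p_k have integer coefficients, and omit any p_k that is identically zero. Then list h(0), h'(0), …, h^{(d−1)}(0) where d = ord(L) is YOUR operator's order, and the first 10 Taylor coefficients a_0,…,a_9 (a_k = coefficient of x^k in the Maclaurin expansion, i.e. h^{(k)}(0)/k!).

f: a_k = 1, 3, 9, 27, 81, 243, 729, 2187, 6561, 19683, …
Change of var in L_f (x↦r) gives L₀.
Integrate: L := L₀·Dx.
L = (6 + 12·x)·Dx + (-1 + 6·x + 6·x^2)·Dx^2  (order 2).
h: a_k = 0, 1, 3, 14, 72, 396, 2268, 93528/7, 80352, 490896, …
ICs: h(0) = 0, h′(0) = 1.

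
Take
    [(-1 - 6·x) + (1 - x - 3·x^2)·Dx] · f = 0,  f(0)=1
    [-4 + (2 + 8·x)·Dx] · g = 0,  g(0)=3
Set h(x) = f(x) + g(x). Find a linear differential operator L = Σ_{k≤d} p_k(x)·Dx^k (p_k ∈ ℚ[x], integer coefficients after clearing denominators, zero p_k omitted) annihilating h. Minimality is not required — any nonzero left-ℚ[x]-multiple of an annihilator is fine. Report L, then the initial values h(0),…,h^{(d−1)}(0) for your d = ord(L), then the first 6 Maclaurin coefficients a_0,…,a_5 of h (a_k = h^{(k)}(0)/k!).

f: a_k = 1, 1, 4, 7, 19, 40, …
g: a_k = 3, 6, -6, 12, -30, 84, …
Sum ⇒ L₀ = lclm(L_f,L_g) in ℚ(x)⟨Dx⟩.
L = (-20 - 120·x - 216·x^2 - 360·x^3) + (12 + 74·x + 306·x^2 + 744·x^3 + 900·x^4)·Dx + (1 - 9·x - 73·x^2 - 18·x^3 + 354·x^4 + 360·x^5)·Dx^2  (order 2).
h: a_k = 4, 7, -2, 19, -11, 124, …
ICs: h(0) = 4, h′(0) = 7.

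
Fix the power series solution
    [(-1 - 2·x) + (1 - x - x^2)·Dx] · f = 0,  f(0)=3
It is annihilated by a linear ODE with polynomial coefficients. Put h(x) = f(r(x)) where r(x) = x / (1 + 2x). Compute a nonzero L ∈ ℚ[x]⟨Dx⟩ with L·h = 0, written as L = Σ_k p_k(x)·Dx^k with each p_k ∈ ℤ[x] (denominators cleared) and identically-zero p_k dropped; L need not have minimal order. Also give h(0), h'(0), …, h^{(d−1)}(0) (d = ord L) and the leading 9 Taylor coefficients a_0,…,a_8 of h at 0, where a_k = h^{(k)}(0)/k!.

f: a_k = 3, 3, 6, 9, 15, 24, 39, 63, 102, …
f∘r: x↦r, Dx↦Dx/r' in L_f ⇒ L₀.
L = (-1 - 4·x) + (1 + 5·x + 7·x^2 + 2·x^3)·Dx  (order 1).
h: a_k = 3, 3, 0, -3, 9, -24, 63, -165, 432, …
ICs: h(0) = 3.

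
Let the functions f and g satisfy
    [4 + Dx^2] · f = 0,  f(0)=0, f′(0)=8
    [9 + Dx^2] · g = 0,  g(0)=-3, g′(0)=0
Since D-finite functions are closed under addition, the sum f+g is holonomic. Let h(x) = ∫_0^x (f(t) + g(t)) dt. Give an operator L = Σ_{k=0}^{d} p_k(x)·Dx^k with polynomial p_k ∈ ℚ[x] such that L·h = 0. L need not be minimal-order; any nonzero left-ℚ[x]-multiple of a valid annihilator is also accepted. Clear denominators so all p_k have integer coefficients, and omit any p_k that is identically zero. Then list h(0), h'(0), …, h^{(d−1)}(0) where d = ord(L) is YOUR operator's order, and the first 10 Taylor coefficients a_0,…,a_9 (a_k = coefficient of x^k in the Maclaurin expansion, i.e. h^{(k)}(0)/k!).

f: a_k = 0, 8, 0, -16/3, 0, 16/15, 0, -32/315, 0, 16/2835, …
g: a_k = -3, 0, 27/2, 0, -81/8, 0, 243/80, 0, -2187/4480, 0, …
Sum ⇒ L₀ = lclm(L_f,L_g) in ℚ(x)⟨Dx⟩.
h=∫h₀ ⇒ L = L₀·Dx.
L = 36·Dx + 13·Dx^3 + Dx^5  (order 5).
h: a_k = 0, -3, 4, 9/2, -4/3, -81/40, 8/45, 243/560, -4/315, -243/4480, …
ICs: h(0) = 0, h′(0) = -3, h′′(0) = 8, h′′′(0) = 27, h′′′′(0) = -32.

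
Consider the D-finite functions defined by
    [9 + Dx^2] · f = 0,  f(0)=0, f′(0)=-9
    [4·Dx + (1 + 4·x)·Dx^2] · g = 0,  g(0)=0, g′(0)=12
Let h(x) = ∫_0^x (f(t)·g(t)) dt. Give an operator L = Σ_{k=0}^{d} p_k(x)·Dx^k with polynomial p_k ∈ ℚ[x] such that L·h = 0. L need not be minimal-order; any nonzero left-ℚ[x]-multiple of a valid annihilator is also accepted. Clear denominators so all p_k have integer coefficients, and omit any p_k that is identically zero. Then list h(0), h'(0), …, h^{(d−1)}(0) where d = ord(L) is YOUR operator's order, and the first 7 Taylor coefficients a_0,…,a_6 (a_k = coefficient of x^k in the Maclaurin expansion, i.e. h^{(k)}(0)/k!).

L = (-2043 - 1296·x + 44064·x^2 + 186624·x^3 + 186624·x^4)·Dx + (72 + 5472·x + 31104·x^2 + 41472·x^3)·Dx^2 + (-182 + 864·x + 12096·x^2 + 41472·x^3 + 41472·x^4)·Dx^3 + (8 + 608·x + 3456·x^2 + 4608·x^3)·Dx^4 + (5 + 112·x + 800·x^2 + 2304·x^3 + 2304·x^4)·Dx^5  (order 5).
h: a_k = 0, 0, 0, -36, 54, -414/5, 234, …
ICs: h(0) = 0, h′(0) = 0, h′′(0) = 0, h′′′(0) = -216, h′′′′(0) = 1296.

f: a_k = 0, -9, 0, 27/2, 0, -243/40, 0, …
g: a_k = 0, 12, -24, 64, -192, 3072/5, -2048, …
Sym-product of L_f,L_g gives L₀ (≤ ord 4).
∫: right-multiply L₀ by Dx.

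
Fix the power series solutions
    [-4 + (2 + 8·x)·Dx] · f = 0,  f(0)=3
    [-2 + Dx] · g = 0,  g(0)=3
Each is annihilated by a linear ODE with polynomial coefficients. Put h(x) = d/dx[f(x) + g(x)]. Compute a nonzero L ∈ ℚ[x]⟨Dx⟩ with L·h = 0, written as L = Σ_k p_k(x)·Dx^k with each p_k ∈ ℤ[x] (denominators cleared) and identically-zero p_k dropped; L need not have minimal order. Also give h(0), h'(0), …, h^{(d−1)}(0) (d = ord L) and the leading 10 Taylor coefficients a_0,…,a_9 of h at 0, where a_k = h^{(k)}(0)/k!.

L = (-8 - 8·x) + (2 - 8·x - 16·x^2)·Dx + (1 + 6·x + 8·x^2)·Dx^2  (order 2).
h: a_k = 12, 0, 48, -112, 424, -7552/5, 83168/15, -2162144/105, 8108104/105, -275675392/945, …
ICs: h(0) = 12, h′(0) = 0.

f: a_k = 3, 6, -6, 12, -30, 84, -252, 792, -2574, 8580, …
g: a_k = 3, 6, 6, 4, 2, 4/5, 4/15, 8/105, 2/105, 4/945, …
Sum ⇒ L₀ = lclm(L_f,L_g) in ℚ(x)⟨Dx⟩.
Differentiate: ansatz ord ≤ ord L₀ ⇒ L.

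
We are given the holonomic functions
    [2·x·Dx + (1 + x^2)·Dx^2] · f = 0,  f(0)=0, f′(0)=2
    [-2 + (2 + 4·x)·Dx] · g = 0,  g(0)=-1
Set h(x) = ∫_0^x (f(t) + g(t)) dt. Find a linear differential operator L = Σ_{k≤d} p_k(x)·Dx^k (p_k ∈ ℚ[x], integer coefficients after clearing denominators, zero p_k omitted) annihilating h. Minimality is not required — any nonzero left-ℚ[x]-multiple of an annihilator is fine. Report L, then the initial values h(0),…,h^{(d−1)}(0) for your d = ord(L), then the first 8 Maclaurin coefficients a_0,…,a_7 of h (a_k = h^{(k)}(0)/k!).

L = (-4 - 20·x + 12·x^2 + 12·x^3)·Dx^2 + (-10 - 16·x - 16·x^2 + 48·x^3 + 42·x^4)·Dx^3 + (-2 + 12·x^2 + 12·x^3 + 14·x^4 + 12·x^5)·Dx^4  (order 4).
h: a_k = 0, -1, 1/2, 1/6, -7/24, 1/8, -19/240, 3/16, …
ICs: h(0) = 0, h′(0) = -1, h′′(0) = 1, h′′′(0) = 1.

f: a_k = 0, 2, 0, -2/3, 0, 2/5, 0, -2/7, …
g: a_k = -1, -1, 1/2, -1/2, 5/8, -7/8, 21/16, -33/16, …
L₀ := lclm(L_f,L_g); ord L₀ ≤ 2+1.
h=∫₀ˣh₀: take L = L₀·Dx.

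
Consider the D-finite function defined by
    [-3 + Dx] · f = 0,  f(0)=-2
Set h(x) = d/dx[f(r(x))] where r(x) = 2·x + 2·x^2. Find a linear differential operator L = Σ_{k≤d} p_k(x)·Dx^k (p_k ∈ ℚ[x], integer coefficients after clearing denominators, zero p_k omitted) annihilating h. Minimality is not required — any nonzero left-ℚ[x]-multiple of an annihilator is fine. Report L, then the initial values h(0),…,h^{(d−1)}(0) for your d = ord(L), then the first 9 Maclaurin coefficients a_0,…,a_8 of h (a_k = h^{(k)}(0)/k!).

f: a_k = -2, -6, -9, -9, -27/4, -81/20, -81/40, -243/280, -729/2240, …
L₀ from L_f via x↦r, Dx↦r'^{-1}Dx.
h=h₀': d/dx-closure on L₀ ⇒ L.
L = (8 + 24·x + 24·x^2) + (-1 - 2·x)·Dx  (order 1).
h: a_k = -12, -96, -432, -1440, -3888, -44928/5, -91584/5, -1178496/35, -396576/7, …
ICs: h(0) = -12.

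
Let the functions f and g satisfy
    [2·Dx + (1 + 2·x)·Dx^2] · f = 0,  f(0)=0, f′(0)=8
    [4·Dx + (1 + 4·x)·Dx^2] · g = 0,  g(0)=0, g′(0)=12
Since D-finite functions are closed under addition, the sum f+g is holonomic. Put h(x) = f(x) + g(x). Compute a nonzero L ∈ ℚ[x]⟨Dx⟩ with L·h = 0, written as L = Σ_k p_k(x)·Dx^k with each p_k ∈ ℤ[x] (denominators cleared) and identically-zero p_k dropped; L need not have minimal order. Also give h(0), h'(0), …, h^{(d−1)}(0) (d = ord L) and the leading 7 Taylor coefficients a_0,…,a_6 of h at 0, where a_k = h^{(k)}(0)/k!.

f: a_k = 0, 8, -8, 32/3, -16, 128/5, -128/3, …
g: a_k = 0, 12, -24, 64, -192, 3072/5, -2048, …
L₀ := lclm(L_f,L_g); ord L₀ ≤ 2+2.
L = 16·Dx + (12 + 32·x)·Dx^2 + (1 + 6·x + 8·x^2)·Dx^3  (order 3).
h: a_k = 0, 20, -32, 224/3, -208, 640, -6272/3, …
ICs: h(0) = 0, h′(0) = 20, h′′(0) = -64.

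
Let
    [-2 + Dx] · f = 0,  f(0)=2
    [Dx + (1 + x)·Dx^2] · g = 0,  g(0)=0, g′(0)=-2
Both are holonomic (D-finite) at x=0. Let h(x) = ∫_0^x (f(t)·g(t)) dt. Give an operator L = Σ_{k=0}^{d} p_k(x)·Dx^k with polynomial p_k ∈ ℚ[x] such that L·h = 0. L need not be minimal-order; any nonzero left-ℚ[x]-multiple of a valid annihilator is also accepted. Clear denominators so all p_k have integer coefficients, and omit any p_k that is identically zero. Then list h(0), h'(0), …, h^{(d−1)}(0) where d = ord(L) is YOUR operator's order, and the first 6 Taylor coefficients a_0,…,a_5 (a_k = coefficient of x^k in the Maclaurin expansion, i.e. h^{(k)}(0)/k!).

L = (2 + 4·x)·Dx + (-3 - 4·x)·Dx^2 + (1 + x)·Dx^3  (order 3).
h: a_k = 0, 0, -2, -2, -4/3, -3/5, …
ICs: h(0) = 0, h′(0) = 0, h′′(0) = -4.

f: a_k = 2, 4, 4, 8/3, 4/3, 8/15, …
g: a_k = 0, -2, 1, -2/3, 1/2, -2/5, …
h₀=f·g: eliminate ⇒ L₀, order ≤ 1·2.
∫: right-multiply L₀ by Dx.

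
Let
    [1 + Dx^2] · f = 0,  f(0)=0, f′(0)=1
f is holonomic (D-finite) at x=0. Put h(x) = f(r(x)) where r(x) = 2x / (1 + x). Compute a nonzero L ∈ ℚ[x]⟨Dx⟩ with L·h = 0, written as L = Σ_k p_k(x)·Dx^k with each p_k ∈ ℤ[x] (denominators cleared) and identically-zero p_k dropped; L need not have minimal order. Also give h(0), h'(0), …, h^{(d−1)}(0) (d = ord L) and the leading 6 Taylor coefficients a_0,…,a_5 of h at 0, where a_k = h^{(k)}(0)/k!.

f: a_k = 0, 1, 0, -1/6, 0, 1/120, …
L₀ from L_f via x↦r, Dx↦r'^{-1}Dx.
L = 4 + (2 + 6·x + 6·x^2 + 2·x^3)·Dx + (1 + 4·x + 6·x^2 + 4·x^3 + x^4)·Dx^2  (order 2).
h: a_k = 0, 2, -2, 2/3, 2, -86/15, …
ICs: h(0) = 0, h′(0) = 2.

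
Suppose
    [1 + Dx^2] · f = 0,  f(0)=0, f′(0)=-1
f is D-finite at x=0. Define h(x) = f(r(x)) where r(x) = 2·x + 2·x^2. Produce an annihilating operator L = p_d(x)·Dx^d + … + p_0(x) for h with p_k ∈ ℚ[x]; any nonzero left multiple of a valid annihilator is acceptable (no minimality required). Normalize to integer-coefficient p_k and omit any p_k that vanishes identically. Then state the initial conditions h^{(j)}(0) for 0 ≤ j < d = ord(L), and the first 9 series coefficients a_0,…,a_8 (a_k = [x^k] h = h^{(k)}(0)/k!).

f: a_k = 0, -1, 0, 1/6, 0, -1/120, 0, 1/5040, 0, …
f∘r: x↦r, Dx↦Dx/r' in L_f ⇒ L₀.
L = (4 + 24·x + 48·x^2 + 32·x^3) - 2·Dx + (1 + 2·x)·Dx^2  (order 2).
h: a_k = 0, -2, -2, 4/3, 4, 56/15, 0, -832/315, -112/45, …
ICs: h(0) = 0, h′(0) = -2.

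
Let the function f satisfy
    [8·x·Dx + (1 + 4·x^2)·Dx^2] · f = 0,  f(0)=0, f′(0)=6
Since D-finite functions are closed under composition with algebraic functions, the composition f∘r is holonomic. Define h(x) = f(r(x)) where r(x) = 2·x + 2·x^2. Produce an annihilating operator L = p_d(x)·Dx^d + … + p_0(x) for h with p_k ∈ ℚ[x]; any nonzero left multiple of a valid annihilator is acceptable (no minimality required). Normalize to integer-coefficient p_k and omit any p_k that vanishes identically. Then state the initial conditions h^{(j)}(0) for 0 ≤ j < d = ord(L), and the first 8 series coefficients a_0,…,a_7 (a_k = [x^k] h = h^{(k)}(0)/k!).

f: a_k = 0, 6, 0, -8, 0, 96/5, 0, -384/7, …
h₀=f(r): pull back L_f along r ⇒ L₀.
L = (-2 + 32·x + 128·x^2 + 192·x^3 + 96·x^4)·Dx + (1 + 2·x + 16·x^2 + 64·x^3 + 80·x^4 + 32·x^5)·Dx^2  (order 2).
h: a_k = 0, 12, 12, -64, -192, 2112/5, 3008, -6144/7, …
ICs: h(0) = 0, h′(0) = 12.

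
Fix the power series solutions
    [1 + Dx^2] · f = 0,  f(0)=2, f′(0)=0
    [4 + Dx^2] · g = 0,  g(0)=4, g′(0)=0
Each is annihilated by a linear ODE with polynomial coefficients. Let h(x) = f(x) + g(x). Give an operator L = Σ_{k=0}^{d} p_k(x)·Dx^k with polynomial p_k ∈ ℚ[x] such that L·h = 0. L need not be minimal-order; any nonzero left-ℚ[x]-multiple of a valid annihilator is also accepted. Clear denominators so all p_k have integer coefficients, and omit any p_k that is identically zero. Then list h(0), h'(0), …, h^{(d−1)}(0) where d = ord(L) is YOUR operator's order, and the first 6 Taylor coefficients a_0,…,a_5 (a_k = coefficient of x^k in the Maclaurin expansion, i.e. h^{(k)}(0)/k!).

f: a_k = 2, 0, -1, 0, 1/12, 0, …
g: a_k = 4, 0, -8, 0, 8/3, 0, …
Weyl lclm of L_f,L_g ⇒ L₀ (ord ≤ 4).
L = 4 + 5·Dx^2 + Dx^4  (order 4).
h: a_k = 6, 0, -9, 0, 11/4, 0, …
ICs: h(0) = 6, h′(0) = 0, h′′(0) = -18, h′′′(0) = 0.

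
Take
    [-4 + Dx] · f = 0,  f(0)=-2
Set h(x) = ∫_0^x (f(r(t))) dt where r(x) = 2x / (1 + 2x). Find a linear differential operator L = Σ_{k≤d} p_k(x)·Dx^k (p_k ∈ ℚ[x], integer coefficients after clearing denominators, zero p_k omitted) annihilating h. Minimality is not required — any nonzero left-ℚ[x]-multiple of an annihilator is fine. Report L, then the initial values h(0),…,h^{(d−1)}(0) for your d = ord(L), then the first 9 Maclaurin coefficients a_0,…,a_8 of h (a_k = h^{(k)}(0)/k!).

f: a_k = -2, -8, -16, -64/3, -64/3, -256/15, -512/45, -2048/315, -1024/315, …
Change of var in L_f (x↦r) gives L₀.
h=∫h₀ ⇒ L = L₀·Dx.
L = -8·Dx + (1 + 4·x + 4·x^2)·Dx^2  (order 2).
h: a_k = 0, -2, -8, -32/3, 16/3, 128/15, -896/45, 5632/315, 2176/315, …
ICs: h(0) = 0, h′(0) = -2.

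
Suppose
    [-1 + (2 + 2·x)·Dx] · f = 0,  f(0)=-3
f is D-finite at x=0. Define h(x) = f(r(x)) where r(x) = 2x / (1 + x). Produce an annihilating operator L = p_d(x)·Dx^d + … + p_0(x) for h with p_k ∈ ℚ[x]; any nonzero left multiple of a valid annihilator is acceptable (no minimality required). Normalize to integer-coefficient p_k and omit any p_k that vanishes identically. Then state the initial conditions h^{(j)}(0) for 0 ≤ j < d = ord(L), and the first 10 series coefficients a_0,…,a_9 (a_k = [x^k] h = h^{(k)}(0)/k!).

L = -1 + (1 + 4·x + 3·x^2)·Dx  (order 1).
h: a_k = -3, -3, 9/2, -15/2, 111/8, -225/8, 981/16, -2259/16, 43335/128, -107097/128, …
ICs: h(0) = -3.

f: a_k = -3, -3/2, 3/8, -3/16, 15/128, -21/256, 63/1024, -99/2048, 1287/32768, -2145/65536, …
h₀=f(r): pull back L_f along r ⇒ L₀.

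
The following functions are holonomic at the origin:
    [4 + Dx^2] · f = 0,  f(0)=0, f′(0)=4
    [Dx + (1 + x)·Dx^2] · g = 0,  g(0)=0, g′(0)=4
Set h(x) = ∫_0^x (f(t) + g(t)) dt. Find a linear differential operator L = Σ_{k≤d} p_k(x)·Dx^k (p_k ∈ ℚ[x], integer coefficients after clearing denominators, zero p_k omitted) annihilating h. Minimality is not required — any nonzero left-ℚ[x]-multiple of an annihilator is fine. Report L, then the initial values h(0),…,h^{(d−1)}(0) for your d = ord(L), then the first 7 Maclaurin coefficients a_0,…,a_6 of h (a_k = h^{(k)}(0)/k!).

f: a_k = 0, 4, 0, -8/3, 0, 8/15, 0, …
g: a_k = 0, 4, -2, 4/3, -1, 4/5, -2/3, …
f+g: L₀ = lclm(L_f,L_g), ord ≤ 2+2.
h=∫₀ˣh₀: take L = L₀·Dx.
L = (20 + 16·x + 8·x^2)·Dx^2 + (12 + 28·x + 24·x^2 + 8·x^3)·Dx^3 + (5 + 4·x + 2·x^2)·Dx^4 + (3 + 7·x + 6·x^2 + 2·x^3)·Dx^5  (order 5).
h: a_k = 0, 0, 4, -2/3, -1/3, -1/5, 2/9, …
ICs: h(0) = 0, h′(0) = 0, h′′(0) = 8, h′′′(0) = -4, h′′′′(0) = -8.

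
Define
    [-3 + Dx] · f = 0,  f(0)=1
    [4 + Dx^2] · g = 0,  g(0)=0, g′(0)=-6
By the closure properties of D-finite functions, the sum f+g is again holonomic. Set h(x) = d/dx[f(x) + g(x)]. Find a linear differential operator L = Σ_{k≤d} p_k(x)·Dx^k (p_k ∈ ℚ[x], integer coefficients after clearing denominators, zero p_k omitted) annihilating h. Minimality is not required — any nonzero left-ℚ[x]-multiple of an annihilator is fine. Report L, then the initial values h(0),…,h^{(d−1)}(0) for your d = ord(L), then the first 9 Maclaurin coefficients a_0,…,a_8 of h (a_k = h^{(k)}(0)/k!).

f: a_k = 1, 3, 9/2, 9/2, 27/8, 81/40, 81/80, 243/560, 729/4480, …
g: a_k = 0, -6, 0, 4, 0, -4/5, 0, 8/105, 0, …
f+g: L₀ = lclm(L_f,L_g), ord ≤ 1+2.
h=h₀': d/dx-closure on L₀ ⇒ L.
L = 12 - 4·Dx + 3·Dx^2 - Dx^3  (order 3).
h: a_k = -3, 9, 51/2, 27/2, 49/8, 243/40, 857/240, 729/560, 6049/13440, …
ICs: h(0) = -3, h′(0) = 9, h′′(0) = 51.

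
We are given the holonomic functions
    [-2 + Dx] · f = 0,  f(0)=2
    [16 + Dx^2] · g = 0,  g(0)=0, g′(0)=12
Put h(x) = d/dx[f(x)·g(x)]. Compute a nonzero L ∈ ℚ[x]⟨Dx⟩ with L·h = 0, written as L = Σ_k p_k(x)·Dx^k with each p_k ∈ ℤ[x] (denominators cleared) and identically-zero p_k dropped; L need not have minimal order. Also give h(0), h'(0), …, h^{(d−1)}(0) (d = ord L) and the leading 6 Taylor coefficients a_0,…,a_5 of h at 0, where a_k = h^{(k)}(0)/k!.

f: a_k = 2, 4, 4, 8/3, 4/3, 8/15, …
g: a_k = 0, 12, 0, -32, 0, 128/5, …
Sym-product of L_f,L_g gives L₀ (≤ ord 2).
h₀' ⇒ L via d/dx closure of L₀.
L = 20 - 4·Dx + Dx^2  (order 2).
h: a_k = 24, 96, -48, -384, -304, 704/5, …
ICs: h(0) = 24, h′(0) = 96.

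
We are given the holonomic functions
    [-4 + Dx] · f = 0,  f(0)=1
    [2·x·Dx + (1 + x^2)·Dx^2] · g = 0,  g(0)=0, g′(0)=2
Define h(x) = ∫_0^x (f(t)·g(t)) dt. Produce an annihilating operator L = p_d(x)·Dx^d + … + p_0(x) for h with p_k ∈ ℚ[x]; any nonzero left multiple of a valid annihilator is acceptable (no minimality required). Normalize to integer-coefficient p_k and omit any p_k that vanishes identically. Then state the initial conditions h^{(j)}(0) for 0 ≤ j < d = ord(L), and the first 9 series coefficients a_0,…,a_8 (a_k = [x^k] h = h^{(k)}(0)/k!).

f: a_k = 1, 4, 8, 32/3, 32/3, 128/15, 256/45, 1024/315, 512/315, …
g: a_k = 0, 2, 0, -2/3, 0, 2/5, 0, -2/7, 0, …
L₀ := L_f ⊗_s L_g (sym. prod.), ord ≤ 2.
h=∫h₀ ⇒ L = L₀·Dx.
L = (16 - 8·x + 16·x^2)·Dx + (-8 + 2·x - 8·x^2)·Dx^2 + (1 + x^2)·Dx^3  (order 3).
h: a_k = 0, 0, 1, 8/3, 23/6, 56/15, 41/15, 104/63, 377/420, …
ICs: h(0) = 0, h′(0) = 0, h′′(0) = 2.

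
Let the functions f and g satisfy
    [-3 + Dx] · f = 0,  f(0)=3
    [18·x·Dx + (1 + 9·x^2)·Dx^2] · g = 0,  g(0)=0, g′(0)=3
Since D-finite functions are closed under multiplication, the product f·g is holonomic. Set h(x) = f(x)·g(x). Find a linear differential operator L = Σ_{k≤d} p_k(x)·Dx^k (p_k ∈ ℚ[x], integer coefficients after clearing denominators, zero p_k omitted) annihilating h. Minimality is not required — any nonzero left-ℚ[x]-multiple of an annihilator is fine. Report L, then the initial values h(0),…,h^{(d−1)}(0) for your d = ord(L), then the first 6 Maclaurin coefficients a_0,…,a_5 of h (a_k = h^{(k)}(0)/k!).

L = (9 - 54·x + 81·x^2) + (-6 + 18·x - 54·x^2)·Dx + (1 + 9·x^2)·Dx^2  (order 2).
h: a_k = 0, 9, 27, 27/2, -81/2, 2187/40, …
ICs: h(0) = 0, h′(0) = 9.

f: a_k = 3, 9, 27/2, 27/2, 81/8, 243/40, …
g: a_k = 0, 3, 0, -9, 0, 243/5, …
L₀ := L_f ⊗_s L_g (sym. prod.), ord ≤ 2.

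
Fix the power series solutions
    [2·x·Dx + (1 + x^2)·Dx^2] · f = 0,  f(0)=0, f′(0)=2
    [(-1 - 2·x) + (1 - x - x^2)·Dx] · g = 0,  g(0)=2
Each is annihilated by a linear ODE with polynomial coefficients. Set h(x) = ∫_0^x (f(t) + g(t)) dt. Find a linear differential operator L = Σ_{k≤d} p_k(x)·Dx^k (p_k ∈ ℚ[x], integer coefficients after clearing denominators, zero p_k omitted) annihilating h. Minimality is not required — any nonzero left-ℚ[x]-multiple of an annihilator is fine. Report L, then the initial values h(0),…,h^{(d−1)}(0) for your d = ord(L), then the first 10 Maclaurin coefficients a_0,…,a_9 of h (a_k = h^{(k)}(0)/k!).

f: a_k = 0, 2, 0, -2/3, 0, 2/5, 0, -2/7, 0, 2/9, …
g: a_k = 2, 2, 4, 6, 10, 16, 26, 42, 68, 110, …
f+g: L₀ = lclm(L_f,L_g), ord ≤ 2+1.
h=∫₀ˣh₀: take L = L₀·Dx.
L = (4 - 16·x - 64·x^2 - 72·x^3 - 66·x^4 - 6·x^6)·Dx^2 + (-10 - 24·x - 28·x^2 - 60·x^3 - 65·x^4 - 50·x^5 - 3·x^6 - 6·x^7)·Dx^3 + (2 + 2·x + 2·x^2 - 8·x^3 - 5·x^4 - 11·x^5 - 6·x^6 - x^7 - x^8)·Dx^4  (order 4).
h: a_k = 0, 2, 2, 4/3, 4/3, 2, 41/15, 26/7, 73/14, 68/9, …
ICs: h(0) = 0, h′(0) = 2, h′′(0) = 4, h′′′(0) = 8.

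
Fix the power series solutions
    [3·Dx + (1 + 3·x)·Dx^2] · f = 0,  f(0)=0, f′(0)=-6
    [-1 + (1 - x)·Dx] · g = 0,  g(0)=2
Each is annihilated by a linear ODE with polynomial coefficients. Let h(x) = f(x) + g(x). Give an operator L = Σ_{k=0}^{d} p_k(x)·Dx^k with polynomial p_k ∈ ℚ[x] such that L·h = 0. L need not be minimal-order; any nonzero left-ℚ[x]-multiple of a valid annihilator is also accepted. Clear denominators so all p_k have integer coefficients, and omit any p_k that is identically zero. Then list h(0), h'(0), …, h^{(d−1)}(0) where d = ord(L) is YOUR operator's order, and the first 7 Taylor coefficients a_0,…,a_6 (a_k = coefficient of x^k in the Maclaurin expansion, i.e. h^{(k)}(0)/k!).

L = (-54 - 18·x)·Dx + (12 - 72·x - 36·x^2)·Dx^2 + (5 + 13·x - 9·x^2 - 9·x^3)·Dx^3  (order 3).
h: a_k = 2, -4, 11, -16, 85/2, -476/5, 245, …
ICs: h(0) = 2, h′(0) = -4, h′′(0) = 22.

f: a_k = 0, -6, 9, -18, 81/2, -486/5, 243, …
g: a_k = 2, 2, 2, 2, 2, 2, 2, …
L₀ := lclm(L_f,L_g); ord L₀ ≤ 2+1.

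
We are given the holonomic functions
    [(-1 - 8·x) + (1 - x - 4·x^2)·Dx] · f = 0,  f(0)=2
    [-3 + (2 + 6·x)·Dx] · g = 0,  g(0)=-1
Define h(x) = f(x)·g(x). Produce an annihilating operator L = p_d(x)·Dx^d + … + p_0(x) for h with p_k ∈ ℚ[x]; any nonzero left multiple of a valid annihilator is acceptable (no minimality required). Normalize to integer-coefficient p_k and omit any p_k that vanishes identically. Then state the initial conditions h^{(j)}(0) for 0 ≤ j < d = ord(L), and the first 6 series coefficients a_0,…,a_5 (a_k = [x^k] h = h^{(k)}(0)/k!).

L = (5 + 19·x + 36·x^2) + (-2 - 4·x + 14·x^2 + 24·x^3)·Dx  (order 1).
h: a_k = -2, -5, -43/4, -273/8, -4531/64, -28235/128, …
ICs: h(0) = -2.

f: a_k = 2, 2, 10, 18, 58, 130, …
g: a_k = -1, -3/2, 9/8, -27/16, 405/128, -1701/256, …
f·g: L₀ = L_f ⊗_s L_g, ord ≤ 1·1.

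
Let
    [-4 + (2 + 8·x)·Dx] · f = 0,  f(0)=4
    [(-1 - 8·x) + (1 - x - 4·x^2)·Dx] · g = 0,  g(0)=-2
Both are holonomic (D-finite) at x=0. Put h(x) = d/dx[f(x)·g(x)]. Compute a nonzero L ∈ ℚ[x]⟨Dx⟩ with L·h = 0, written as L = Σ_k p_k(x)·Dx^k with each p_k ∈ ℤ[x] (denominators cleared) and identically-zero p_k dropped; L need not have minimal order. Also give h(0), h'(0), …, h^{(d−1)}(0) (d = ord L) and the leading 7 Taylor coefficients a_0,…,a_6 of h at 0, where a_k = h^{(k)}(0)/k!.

f: a_k = 4, 8, -8, 16, -40, 112, -336, …
g: a_k = -2, -2, -10, -18, -58, -130, -362, …
h₀=f·g: eliminate ⇒ L₀, order ≤ 1·1.
h₀' ⇒ L via d/dx closure of L₀.
L = (10 + 156·x + 540·x^2 + 800·x^3 + 960·x^4) + (-3 - 19·x - 30·x^2 + 56·x^3 + 352·x^4 + 384·x^5)·Dx  (order 1).
h: a_k = -24, -80, -504, -992, -5720, -8784, -57064, …
ICs: h(0) = -24.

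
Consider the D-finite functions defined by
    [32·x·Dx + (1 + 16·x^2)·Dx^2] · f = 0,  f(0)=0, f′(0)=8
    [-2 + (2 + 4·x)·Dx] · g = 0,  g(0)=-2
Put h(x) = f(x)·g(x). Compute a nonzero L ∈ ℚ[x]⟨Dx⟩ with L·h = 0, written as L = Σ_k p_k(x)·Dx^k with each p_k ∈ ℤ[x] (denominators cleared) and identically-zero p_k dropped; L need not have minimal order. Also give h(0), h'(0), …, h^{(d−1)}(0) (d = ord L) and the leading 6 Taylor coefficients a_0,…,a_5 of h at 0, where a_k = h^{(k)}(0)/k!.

L = (3 - 32·x - 16·x^2) + (-2 + 28·x + 96·x^2 + 64·x^3)·Dx + (1 + 4·x + 20·x^2 + 64·x^3 + 64·x^4)·Dx^2  (order 2).
h: a_k = 0, -16, -16, 280/3, 232/3, -12778/15, …
ICs: h(0) = 0, h′(0) = -16.

f: a_k = 0, 8, 0, -128/3, 0, 2048/5, …
g: a_k = -2, -2, 1, -1, 5/4, -7/4, …
f·g: L₀ = L_f ⊗_s L_g, ord ≤ 2·1.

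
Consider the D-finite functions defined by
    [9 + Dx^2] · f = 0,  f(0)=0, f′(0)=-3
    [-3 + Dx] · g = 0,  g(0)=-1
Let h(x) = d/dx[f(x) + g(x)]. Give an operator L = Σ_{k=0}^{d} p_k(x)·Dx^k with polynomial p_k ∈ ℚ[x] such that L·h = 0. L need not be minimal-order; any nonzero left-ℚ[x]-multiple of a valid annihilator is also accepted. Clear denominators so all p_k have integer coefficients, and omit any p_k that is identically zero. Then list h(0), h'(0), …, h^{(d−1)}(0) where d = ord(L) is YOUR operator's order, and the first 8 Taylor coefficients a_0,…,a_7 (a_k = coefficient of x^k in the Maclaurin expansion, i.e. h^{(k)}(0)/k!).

f: a_k = 0, -3, 0, 9/2, 0, -81/40, 0, 243/560, …
g: a_k = -1, -3, -9/2, -9/2, -27/8, -81/40, -81/80, -243/560, …
Weyl lclm of L_f,L_g ⇒ L₀ (ord ≤ 3).
h₀' ⇒ L via d/dx closure of L₀.
L = 27 - 9·Dx + 3·Dx^2 - Dx^3  (order 3).
h: a_k = -6, -9, 0, -27/2, -81/4, -243/40, 0, -729/560, …
ICs: h(0) = -6, h′(0) = -9, h′′(0) = 0.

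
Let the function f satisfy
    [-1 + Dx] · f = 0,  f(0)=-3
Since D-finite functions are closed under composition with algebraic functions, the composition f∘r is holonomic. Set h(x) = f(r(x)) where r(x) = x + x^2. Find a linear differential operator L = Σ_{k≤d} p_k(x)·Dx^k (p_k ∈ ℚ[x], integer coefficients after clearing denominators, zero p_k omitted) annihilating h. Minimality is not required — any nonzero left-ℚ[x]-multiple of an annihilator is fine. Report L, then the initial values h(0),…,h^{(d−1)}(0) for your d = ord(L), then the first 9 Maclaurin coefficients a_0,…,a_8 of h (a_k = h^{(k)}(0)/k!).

L = (-1 - 2·x) + Dx  (order 1).
h: a_k = -3, -3, -9/2, -7/2, -25/8, -81/40, -331/240, -1303/1680, -1979/4480, …
ICs: h(0) = -3.

f: a_k = -3, -3, -3/2, -1/2, -1/8, -1/40, -1/240, -1/1680, -1/13440, …
f∘r: x↦r, Dx↦Dx/r' in L_f ⇒ L₀.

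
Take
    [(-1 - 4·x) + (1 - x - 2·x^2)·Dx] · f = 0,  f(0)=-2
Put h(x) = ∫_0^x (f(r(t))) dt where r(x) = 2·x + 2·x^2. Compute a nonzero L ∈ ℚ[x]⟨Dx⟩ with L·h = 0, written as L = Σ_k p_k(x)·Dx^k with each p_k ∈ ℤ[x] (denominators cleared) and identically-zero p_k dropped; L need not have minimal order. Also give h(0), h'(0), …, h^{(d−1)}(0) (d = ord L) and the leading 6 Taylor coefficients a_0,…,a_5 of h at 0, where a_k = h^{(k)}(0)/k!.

L = (2 + 20·x + 48·x^2 + 32·x^3)·Dx + (-1 + 2·x + 10·x^2 + 16·x^3 + 8·x^4)·Dx^2  (order 2).
h: a_k = 0, -2, -2, -28/3, -32, -616/5, …
ICs: h(0) = 0, h′(0) = -2.

f: a_k = -2, -2, -6, -10, -22, -42, …
Change of var in L_f (x↦r) gives L₀.
h=∫h₀ ⇒ L = L₀·Dx.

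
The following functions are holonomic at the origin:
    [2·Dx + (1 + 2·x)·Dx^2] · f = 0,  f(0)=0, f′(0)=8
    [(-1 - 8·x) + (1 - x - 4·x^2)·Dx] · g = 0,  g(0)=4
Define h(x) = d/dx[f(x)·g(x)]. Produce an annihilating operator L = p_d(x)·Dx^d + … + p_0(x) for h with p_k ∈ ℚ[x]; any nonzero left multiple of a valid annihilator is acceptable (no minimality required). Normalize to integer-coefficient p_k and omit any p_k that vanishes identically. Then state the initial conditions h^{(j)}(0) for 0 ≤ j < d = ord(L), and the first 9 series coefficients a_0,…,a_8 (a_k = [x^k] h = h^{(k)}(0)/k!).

L = (160 + 720·x + 1152·x^2) + (11 + 170·x + 768·x^2 + 896·x^3)·Dx + (-5 - 21·x + 14·x^2 + 136·x^3 + 128·x^4)·Dx^2  (order 2).
h: a_k = 32, 0, 512, 1280/3, 13376/3, 34432/5, 105152/3, 2544128/35, 9457984/35, …
ICs: h(0) = 32, h′(0) = 0.

f: a_k = 0, 8, -8, 32/3, -16, 128/5, -128/3, 512/7, -128, …
g: a_k = 4, 4, 20, 36, 116, 260, 724, 1764, 4660, …
h₀=f·g: eliminate ⇒ L₀, order ≤ 2·1.
h=h₀': d/dx-closure on L₀ ⇒ L.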